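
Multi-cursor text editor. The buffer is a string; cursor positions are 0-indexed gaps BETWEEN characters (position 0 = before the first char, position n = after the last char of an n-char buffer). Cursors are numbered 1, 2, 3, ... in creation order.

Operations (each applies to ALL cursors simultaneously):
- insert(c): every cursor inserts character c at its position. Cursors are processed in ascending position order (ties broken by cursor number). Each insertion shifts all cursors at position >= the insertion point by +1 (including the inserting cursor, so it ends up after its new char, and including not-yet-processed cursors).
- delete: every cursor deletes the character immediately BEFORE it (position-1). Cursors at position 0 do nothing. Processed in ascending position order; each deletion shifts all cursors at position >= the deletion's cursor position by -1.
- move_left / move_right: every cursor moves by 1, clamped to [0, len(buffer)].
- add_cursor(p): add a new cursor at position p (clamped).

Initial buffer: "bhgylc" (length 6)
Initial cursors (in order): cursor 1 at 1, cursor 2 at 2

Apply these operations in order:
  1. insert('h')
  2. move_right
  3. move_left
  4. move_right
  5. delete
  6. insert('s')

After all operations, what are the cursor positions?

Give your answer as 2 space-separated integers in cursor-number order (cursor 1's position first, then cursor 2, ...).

After op 1 (insert('h')): buffer="bhhhgylc" (len 8), cursors c1@2 c2@4, authorship .1.2....
After op 2 (move_right): buffer="bhhhgylc" (len 8), cursors c1@3 c2@5, authorship .1.2....
After op 3 (move_left): buffer="bhhhgylc" (len 8), cursors c1@2 c2@4, authorship .1.2....
After op 4 (move_right): buffer="bhhhgylc" (len 8), cursors c1@3 c2@5, authorship .1.2....
After op 5 (delete): buffer="bhhylc" (len 6), cursors c1@2 c2@3, authorship .12...
After op 6 (insert('s')): buffer="bhshsylc" (len 8), cursors c1@3 c2@5, authorship .1122...

Answer: 3 5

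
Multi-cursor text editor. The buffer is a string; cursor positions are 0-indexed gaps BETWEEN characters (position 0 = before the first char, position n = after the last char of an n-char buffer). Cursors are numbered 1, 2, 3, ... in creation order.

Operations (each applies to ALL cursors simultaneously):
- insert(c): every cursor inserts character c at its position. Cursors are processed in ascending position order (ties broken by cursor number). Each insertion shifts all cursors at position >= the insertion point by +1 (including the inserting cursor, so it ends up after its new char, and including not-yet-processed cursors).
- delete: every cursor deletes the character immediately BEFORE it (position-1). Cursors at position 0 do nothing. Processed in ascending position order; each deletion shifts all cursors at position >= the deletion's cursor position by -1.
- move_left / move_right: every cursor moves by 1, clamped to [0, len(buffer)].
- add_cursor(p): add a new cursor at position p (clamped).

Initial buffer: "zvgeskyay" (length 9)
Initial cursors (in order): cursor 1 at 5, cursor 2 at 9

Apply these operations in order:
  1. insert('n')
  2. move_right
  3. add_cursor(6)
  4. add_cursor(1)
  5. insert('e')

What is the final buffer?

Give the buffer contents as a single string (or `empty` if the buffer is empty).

Answer: zevgesnekeyayne

Derivation:
After op 1 (insert('n')): buffer="zvgesnkyayn" (len 11), cursors c1@6 c2@11, authorship .....1....2
After op 2 (move_right): buffer="zvgesnkyayn" (len 11), cursors c1@7 c2@11, authorship .....1....2
After op 3 (add_cursor(6)): buffer="zvgesnkyayn" (len 11), cursors c3@6 c1@7 c2@11, authorship .....1....2
After op 4 (add_cursor(1)): buffer="zvgesnkyayn" (len 11), cursors c4@1 c3@6 c1@7 c2@11, authorship .....1....2
After op 5 (insert('e')): buffer="zevgesnekeyayne" (len 15), cursors c4@2 c3@8 c1@10 c2@15, authorship .4....13.1...22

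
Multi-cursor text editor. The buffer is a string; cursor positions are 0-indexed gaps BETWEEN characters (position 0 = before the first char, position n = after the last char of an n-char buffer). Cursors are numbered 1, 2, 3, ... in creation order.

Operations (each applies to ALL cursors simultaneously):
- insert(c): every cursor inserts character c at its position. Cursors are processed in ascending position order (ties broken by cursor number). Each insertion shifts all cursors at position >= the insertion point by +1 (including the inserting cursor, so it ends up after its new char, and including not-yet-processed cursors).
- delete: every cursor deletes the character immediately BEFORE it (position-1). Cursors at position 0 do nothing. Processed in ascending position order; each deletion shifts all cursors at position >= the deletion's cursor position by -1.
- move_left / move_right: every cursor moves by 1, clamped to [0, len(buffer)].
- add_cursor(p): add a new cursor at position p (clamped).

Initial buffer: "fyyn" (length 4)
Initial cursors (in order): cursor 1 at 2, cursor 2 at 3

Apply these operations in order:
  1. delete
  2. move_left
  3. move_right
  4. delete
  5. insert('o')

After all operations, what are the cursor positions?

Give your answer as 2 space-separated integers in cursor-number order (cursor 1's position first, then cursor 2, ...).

Answer: 2 2

Derivation:
After op 1 (delete): buffer="fn" (len 2), cursors c1@1 c2@1, authorship ..
After op 2 (move_left): buffer="fn" (len 2), cursors c1@0 c2@0, authorship ..
After op 3 (move_right): buffer="fn" (len 2), cursors c1@1 c2@1, authorship ..
After op 4 (delete): buffer="n" (len 1), cursors c1@0 c2@0, authorship .
After op 5 (insert('o')): buffer="oon" (len 3), cursors c1@2 c2@2, authorship 12.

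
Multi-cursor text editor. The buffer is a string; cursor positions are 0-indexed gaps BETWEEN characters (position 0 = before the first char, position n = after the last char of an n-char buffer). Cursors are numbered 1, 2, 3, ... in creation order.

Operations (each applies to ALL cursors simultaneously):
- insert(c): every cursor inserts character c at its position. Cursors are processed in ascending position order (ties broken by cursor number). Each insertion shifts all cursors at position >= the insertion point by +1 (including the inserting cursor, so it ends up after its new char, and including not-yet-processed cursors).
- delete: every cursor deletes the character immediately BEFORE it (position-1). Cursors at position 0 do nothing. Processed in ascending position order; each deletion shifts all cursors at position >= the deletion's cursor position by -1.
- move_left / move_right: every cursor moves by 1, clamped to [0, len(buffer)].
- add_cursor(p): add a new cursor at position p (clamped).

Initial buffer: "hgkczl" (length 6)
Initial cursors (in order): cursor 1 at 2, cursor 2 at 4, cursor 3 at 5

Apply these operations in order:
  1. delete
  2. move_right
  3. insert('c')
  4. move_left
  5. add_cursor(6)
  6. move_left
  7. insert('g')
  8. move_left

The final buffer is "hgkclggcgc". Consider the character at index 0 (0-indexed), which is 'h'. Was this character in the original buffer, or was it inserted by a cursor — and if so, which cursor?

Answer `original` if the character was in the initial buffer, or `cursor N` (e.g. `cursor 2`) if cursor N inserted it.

Answer: original

Derivation:
After op 1 (delete): buffer="hkl" (len 3), cursors c1@1 c2@2 c3@2, authorship ...
After op 2 (move_right): buffer="hkl" (len 3), cursors c1@2 c2@3 c3@3, authorship ...
After op 3 (insert('c')): buffer="hkclcc" (len 6), cursors c1@3 c2@6 c3@6, authorship ..1.23
After op 4 (move_left): buffer="hkclcc" (len 6), cursors c1@2 c2@5 c3@5, authorship ..1.23
After op 5 (add_cursor(6)): buffer="hkclcc" (len 6), cursors c1@2 c2@5 c3@5 c4@6, authorship ..1.23
After op 6 (move_left): buffer="hkclcc" (len 6), cursors c1@1 c2@4 c3@4 c4@5, authorship ..1.23
After op 7 (insert('g')): buffer="hgkclggcgc" (len 10), cursors c1@2 c2@7 c3@7 c4@9, authorship .1.1.23243
After op 8 (move_left): buffer="hgkclggcgc" (len 10), cursors c1@1 c2@6 c3@6 c4@8, authorship .1.1.23243
Authorship (.=original, N=cursor N): . 1 . 1 . 2 3 2 4 3
Index 0: author = original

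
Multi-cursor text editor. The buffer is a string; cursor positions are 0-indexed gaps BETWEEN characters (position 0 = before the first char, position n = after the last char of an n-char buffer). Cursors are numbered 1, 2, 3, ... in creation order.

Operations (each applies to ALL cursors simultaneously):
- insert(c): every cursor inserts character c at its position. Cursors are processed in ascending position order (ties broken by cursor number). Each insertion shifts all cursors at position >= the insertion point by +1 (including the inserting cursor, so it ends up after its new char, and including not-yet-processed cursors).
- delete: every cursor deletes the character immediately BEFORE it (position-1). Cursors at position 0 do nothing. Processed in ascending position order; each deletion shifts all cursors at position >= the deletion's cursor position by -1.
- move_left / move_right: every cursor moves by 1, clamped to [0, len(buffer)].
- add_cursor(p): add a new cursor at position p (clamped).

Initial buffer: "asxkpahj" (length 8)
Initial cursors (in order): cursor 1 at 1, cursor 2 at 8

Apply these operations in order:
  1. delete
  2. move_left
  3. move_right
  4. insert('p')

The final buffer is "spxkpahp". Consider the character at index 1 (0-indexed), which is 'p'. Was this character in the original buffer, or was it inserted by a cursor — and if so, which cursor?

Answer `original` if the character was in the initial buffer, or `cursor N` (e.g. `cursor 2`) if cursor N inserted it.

Answer: cursor 1

Derivation:
After op 1 (delete): buffer="sxkpah" (len 6), cursors c1@0 c2@6, authorship ......
After op 2 (move_left): buffer="sxkpah" (len 6), cursors c1@0 c2@5, authorship ......
After op 3 (move_right): buffer="sxkpah" (len 6), cursors c1@1 c2@6, authorship ......
After op 4 (insert('p')): buffer="spxkpahp" (len 8), cursors c1@2 c2@8, authorship .1.....2
Authorship (.=original, N=cursor N): . 1 . . . . . 2
Index 1: author = 1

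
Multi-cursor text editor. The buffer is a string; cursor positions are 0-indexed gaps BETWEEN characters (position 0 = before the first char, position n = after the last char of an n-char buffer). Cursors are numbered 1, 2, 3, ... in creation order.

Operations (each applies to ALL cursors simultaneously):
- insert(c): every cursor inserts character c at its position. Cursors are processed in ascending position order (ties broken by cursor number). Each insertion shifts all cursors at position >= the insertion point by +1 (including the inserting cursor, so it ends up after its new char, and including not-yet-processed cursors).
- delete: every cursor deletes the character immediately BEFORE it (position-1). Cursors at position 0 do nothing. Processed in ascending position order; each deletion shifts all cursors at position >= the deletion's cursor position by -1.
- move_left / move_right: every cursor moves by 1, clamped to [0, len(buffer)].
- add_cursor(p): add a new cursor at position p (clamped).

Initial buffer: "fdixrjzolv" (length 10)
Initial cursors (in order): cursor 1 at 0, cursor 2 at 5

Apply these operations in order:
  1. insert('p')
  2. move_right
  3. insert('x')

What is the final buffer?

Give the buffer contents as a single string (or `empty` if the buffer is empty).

After op 1 (insert('p')): buffer="pfdixrpjzolv" (len 12), cursors c1@1 c2@7, authorship 1.....2.....
After op 2 (move_right): buffer="pfdixrpjzolv" (len 12), cursors c1@2 c2@8, authorship 1.....2.....
After op 3 (insert('x')): buffer="pfxdixrpjxzolv" (len 14), cursors c1@3 c2@10, authorship 1.1....2.2....

Answer: pfxdixrpjxzolv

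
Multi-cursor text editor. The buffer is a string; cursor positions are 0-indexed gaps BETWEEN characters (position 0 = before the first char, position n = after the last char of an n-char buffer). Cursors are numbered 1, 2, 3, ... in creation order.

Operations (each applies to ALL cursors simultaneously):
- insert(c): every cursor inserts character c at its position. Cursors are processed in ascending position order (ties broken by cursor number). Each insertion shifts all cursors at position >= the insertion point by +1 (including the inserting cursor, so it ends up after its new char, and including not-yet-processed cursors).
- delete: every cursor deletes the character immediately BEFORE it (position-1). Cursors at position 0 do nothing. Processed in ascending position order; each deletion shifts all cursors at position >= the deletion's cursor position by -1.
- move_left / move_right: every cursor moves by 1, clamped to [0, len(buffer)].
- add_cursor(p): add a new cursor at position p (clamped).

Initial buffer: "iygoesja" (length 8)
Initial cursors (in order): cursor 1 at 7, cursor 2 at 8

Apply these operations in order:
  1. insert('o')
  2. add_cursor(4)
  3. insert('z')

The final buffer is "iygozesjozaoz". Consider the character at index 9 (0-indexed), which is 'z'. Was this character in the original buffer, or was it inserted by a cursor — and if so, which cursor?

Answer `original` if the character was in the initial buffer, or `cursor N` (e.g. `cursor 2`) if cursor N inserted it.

After op 1 (insert('o')): buffer="iygoesjoao" (len 10), cursors c1@8 c2@10, authorship .......1.2
After op 2 (add_cursor(4)): buffer="iygoesjoao" (len 10), cursors c3@4 c1@8 c2@10, authorship .......1.2
After op 3 (insert('z')): buffer="iygozesjozaoz" (len 13), cursors c3@5 c1@10 c2@13, authorship ....3...11.22
Authorship (.=original, N=cursor N): . . . . 3 . . . 1 1 . 2 2
Index 9: author = 1

Answer: cursor 1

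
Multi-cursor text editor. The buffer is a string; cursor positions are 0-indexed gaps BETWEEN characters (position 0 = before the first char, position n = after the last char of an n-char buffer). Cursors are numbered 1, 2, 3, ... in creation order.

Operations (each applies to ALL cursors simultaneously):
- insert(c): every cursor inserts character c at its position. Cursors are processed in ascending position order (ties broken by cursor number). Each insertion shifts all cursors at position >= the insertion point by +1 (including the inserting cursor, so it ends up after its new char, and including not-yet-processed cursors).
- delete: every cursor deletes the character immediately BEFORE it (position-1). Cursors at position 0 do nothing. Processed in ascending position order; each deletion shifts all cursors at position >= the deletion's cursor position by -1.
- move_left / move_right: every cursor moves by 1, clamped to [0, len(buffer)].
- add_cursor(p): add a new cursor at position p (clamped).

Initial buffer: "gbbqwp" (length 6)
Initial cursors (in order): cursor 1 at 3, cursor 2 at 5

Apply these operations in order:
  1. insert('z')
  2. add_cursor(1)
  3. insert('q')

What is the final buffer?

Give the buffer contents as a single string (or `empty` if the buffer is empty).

After op 1 (insert('z')): buffer="gbbzqwzp" (len 8), cursors c1@4 c2@7, authorship ...1..2.
After op 2 (add_cursor(1)): buffer="gbbzqwzp" (len 8), cursors c3@1 c1@4 c2@7, authorship ...1..2.
After op 3 (insert('q')): buffer="gqbbzqqwzqp" (len 11), cursors c3@2 c1@6 c2@10, authorship .3..11..22.

Answer: gqbbzqqwzqp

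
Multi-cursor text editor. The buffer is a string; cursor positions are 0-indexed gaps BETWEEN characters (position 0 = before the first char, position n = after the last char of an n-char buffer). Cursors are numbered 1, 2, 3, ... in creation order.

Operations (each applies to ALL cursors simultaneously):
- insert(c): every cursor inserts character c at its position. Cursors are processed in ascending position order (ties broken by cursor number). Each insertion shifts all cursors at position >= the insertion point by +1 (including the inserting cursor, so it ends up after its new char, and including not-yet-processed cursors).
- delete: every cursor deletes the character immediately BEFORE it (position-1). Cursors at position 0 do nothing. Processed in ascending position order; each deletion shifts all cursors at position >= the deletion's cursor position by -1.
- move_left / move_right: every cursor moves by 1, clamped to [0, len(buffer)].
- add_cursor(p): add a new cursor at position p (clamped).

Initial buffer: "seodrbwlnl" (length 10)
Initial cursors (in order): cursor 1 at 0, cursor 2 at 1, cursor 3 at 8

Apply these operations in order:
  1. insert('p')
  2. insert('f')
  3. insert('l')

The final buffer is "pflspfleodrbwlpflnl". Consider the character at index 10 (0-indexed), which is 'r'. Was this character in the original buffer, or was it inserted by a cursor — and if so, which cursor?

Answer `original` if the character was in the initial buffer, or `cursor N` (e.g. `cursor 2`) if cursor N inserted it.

After op 1 (insert('p')): buffer="pspeodrbwlpnl" (len 13), cursors c1@1 c2@3 c3@11, authorship 1.2.......3..
After op 2 (insert('f')): buffer="pfspfeodrbwlpfnl" (len 16), cursors c1@2 c2@5 c3@14, authorship 11.22.......33..
After op 3 (insert('l')): buffer="pflspfleodrbwlpflnl" (len 19), cursors c1@3 c2@7 c3@17, authorship 111.222.......333..
Authorship (.=original, N=cursor N): 1 1 1 . 2 2 2 . . . . . . . 3 3 3 . .
Index 10: author = original

Answer: original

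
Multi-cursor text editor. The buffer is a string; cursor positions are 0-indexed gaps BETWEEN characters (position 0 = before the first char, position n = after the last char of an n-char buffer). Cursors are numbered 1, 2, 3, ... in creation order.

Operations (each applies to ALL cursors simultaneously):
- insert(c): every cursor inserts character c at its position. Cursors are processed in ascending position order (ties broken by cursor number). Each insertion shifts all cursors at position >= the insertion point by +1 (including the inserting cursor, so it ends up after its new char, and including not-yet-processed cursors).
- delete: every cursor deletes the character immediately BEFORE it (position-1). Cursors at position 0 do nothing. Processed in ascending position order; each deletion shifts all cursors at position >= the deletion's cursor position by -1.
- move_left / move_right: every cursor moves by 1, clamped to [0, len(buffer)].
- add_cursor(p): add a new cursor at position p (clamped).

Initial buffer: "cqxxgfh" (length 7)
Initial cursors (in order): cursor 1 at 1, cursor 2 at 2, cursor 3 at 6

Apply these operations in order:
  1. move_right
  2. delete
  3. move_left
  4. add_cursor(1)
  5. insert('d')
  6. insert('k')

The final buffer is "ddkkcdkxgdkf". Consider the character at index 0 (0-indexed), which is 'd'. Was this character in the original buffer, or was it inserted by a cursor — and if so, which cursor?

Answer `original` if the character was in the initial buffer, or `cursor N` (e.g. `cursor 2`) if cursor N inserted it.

After op 1 (move_right): buffer="cqxxgfh" (len 7), cursors c1@2 c2@3 c3@7, authorship .......
After op 2 (delete): buffer="cxgf" (len 4), cursors c1@1 c2@1 c3@4, authorship ....
After op 3 (move_left): buffer="cxgf" (len 4), cursors c1@0 c2@0 c3@3, authorship ....
After op 4 (add_cursor(1)): buffer="cxgf" (len 4), cursors c1@0 c2@0 c4@1 c3@3, authorship ....
After op 5 (insert('d')): buffer="ddcdxgdf" (len 8), cursors c1@2 c2@2 c4@4 c3@7, authorship 12.4..3.
After op 6 (insert('k')): buffer="ddkkcdkxgdkf" (len 12), cursors c1@4 c2@4 c4@7 c3@11, authorship 1212.44..33.
Authorship (.=original, N=cursor N): 1 2 1 2 . 4 4 . . 3 3 .
Index 0: author = 1

Answer: cursor 1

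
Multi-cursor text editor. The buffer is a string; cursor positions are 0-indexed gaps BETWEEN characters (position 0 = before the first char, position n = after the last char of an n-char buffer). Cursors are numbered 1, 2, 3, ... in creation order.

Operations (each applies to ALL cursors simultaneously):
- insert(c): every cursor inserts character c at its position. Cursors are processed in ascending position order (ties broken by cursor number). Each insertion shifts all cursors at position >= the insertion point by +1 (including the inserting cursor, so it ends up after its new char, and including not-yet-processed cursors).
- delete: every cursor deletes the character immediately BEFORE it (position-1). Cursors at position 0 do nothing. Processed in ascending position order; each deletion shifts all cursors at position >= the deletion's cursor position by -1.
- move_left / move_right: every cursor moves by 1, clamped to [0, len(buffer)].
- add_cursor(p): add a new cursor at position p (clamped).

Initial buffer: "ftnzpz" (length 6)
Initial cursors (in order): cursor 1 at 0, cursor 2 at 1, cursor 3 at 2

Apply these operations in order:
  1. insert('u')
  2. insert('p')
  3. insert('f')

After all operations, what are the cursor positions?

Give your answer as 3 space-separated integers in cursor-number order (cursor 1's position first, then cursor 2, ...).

After op 1 (insert('u')): buffer="ufutunzpz" (len 9), cursors c1@1 c2@3 c3@5, authorship 1.2.3....
After op 2 (insert('p')): buffer="upfuptupnzpz" (len 12), cursors c1@2 c2@5 c3@8, authorship 11.22.33....
After op 3 (insert('f')): buffer="upffupftupfnzpz" (len 15), cursors c1@3 c2@7 c3@11, authorship 111.222.333....

Answer: 3 7 11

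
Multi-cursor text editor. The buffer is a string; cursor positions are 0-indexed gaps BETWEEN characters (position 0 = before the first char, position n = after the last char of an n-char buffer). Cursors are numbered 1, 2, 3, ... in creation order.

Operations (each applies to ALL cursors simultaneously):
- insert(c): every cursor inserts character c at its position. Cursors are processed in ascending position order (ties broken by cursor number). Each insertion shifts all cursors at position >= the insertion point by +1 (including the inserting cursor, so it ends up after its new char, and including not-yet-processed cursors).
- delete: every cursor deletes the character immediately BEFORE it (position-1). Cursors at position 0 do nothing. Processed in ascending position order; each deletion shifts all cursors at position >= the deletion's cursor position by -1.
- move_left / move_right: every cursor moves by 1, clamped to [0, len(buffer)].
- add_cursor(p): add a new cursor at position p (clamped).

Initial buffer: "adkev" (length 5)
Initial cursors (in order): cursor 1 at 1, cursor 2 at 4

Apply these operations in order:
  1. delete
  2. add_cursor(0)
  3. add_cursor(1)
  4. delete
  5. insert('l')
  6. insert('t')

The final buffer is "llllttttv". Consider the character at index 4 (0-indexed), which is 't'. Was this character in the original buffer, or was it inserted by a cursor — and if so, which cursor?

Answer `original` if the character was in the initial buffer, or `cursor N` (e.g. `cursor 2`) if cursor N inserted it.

Answer: cursor 1

Derivation:
After op 1 (delete): buffer="dkv" (len 3), cursors c1@0 c2@2, authorship ...
After op 2 (add_cursor(0)): buffer="dkv" (len 3), cursors c1@0 c3@0 c2@2, authorship ...
After op 3 (add_cursor(1)): buffer="dkv" (len 3), cursors c1@0 c3@0 c4@1 c2@2, authorship ...
After op 4 (delete): buffer="v" (len 1), cursors c1@0 c2@0 c3@0 c4@0, authorship .
After op 5 (insert('l')): buffer="llllv" (len 5), cursors c1@4 c2@4 c3@4 c4@4, authorship 1234.
After op 6 (insert('t')): buffer="llllttttv" (len 9), cursors c1@8 c2@8 c3@8 c4@8, authorship 12341234.
Authorship (.=original, N=cursor N): 1 2 3 4 1 2 3 4 .
Index 4: author = 1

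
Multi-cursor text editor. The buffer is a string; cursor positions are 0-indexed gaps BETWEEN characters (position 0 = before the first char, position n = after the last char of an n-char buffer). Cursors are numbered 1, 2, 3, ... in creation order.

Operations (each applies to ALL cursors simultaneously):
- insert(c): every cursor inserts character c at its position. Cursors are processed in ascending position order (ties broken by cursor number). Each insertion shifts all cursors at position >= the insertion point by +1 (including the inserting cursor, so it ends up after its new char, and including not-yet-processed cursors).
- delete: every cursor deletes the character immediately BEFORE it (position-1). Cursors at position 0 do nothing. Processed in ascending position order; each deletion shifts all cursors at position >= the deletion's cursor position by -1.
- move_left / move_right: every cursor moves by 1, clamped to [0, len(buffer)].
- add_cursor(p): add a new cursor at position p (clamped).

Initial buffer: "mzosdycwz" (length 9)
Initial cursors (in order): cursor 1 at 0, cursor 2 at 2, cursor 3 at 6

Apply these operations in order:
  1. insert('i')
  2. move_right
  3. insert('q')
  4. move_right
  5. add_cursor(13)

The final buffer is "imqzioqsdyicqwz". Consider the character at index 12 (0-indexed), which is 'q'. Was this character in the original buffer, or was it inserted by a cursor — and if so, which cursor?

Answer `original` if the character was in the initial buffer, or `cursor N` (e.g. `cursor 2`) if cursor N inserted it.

After op 1 (insert('i')): buffer="imziosdyicwz" (len 12), cursors c1@1 c2@4 c3@9, authorship 1..2....3...
After op 2 (move_right): buffer="imziosdyicwz" (len 12), cursors c1@2 c2@5 c3@10, authorship 1..2....3...
After op 3 (insert('q')): buffer="imqzioqsdyicqwz" (len 15), cursors c1@3 c2@7 c3@13, authorship 1.1.2.2...3.3..
After op 4 (move_right): buffer="imqzioqsdyicqwz" (len 15), cursors c1@4 c2@8 c3@14, authorship 1.1.2.2...3.3..
After op 5 (add_cursor(13)): buffer="imqzioqsdyicqwz" (len 15), cursors c1@4 c2@8 c4@13 c3@14, authorship 1.1.2.2...3.3..
Authorship (.=original, N=cursor N): 1 . 1 . 2 . 2 . . . 3 . 3 . .
Index 12: author = 3

Answer: cursor 3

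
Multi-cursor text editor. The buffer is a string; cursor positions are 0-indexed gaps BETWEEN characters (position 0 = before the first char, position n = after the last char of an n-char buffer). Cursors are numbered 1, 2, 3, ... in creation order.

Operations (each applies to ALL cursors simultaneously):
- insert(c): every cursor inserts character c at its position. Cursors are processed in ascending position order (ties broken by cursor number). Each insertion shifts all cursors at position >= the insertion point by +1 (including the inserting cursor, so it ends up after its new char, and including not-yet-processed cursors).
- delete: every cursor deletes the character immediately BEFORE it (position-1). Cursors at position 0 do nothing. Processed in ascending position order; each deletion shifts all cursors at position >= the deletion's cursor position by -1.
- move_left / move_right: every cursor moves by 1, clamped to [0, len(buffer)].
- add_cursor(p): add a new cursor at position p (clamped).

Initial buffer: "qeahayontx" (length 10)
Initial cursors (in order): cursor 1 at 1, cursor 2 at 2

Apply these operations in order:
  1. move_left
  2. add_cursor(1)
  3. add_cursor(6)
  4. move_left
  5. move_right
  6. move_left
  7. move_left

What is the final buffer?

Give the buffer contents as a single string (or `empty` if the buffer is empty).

Answer: qeahayontx

Derivation:
After op 1 (move_left): buffer="qeahayontx" (len 10), cursors c1@0 c2@1, authorship ..........
After op 2 (add_cursor(1)): buffer="qeahayontx" (len 10), cursors c1@0 c2@1 c3@1, authorship ..........
After op 3 (add_cursor(6)): buffer="qeahayontx" (len 10), cursors c1@0 c2@1 c3@1 c4@6, authorship ..........
After op 4 (move_left): buffer="qeahayontx" (len 10), cursors c1@0 c2@0 c3@0 c4@5, authorship ..........
After op 5 (move_right): buffer="qeahayontx" (len 10), cursors c1@1 c2@1 c3@1 c4@6, authorship ..........
After op 6 (move_left): buffer="qeahayontx" (len 10), cursors c1@0 c2@0 c3@0 c4@5, authorship ..........
After op 7 (move_left): buffer="qeahayontx" (len 10), cursors c1@0 c2@0 c3@0 c4@4, authorship ..........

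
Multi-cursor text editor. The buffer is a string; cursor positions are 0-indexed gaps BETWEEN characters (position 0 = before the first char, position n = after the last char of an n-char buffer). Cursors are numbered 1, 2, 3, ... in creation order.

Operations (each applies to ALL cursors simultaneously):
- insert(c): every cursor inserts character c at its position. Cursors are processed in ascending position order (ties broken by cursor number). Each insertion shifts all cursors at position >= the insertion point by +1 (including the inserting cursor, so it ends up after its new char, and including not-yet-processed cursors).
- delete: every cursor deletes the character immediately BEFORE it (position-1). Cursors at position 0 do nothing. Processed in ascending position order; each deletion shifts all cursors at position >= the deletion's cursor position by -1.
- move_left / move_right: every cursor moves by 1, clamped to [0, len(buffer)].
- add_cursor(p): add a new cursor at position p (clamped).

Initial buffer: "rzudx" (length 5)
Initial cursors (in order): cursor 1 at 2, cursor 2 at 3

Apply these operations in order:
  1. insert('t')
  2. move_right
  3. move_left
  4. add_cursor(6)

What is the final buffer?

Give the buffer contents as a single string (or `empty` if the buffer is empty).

After op 1 (insert('t')): buffer="rztutdx" (len 7), cursors c1@3 c2@5, authorship ..1.2..
After op 2 (move_right): buffer="rztutdx" (len 7), cursors c1@4 c2@6, authorship ..1.2..
After op 3 (move_left): buffer="rztutdx" (len 7), cursors c1@3 c2@5, authorship ..1.2..
After op 4 (add_cursor(6)): buffer="rztutdx" (len 7), cursors c1@3 c2@5 c3@6, authorship ..1.2..

Answer: rztutdx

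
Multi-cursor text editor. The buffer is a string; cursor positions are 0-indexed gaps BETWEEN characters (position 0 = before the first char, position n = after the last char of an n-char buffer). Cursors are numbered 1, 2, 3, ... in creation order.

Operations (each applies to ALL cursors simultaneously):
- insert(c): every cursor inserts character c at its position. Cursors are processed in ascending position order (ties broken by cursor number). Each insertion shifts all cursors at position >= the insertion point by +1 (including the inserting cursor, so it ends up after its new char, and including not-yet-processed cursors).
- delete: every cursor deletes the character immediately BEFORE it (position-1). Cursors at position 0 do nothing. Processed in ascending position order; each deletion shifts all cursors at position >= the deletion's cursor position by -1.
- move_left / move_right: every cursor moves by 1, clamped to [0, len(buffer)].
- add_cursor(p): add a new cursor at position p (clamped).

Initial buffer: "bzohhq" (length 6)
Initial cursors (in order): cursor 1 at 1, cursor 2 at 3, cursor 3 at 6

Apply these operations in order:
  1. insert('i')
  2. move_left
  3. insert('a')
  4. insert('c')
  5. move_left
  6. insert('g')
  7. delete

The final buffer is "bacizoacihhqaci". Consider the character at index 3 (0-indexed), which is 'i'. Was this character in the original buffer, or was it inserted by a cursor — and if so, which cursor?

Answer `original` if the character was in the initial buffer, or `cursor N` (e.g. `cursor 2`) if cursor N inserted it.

After op 1 (insert('i')): buffer="bizoihhqi" (len 9), cursors c1@2 c2@5 c3@9, authorship .1..2...3
After op 2 (move_left): buffer="bizoihhqi" (len 9), cursors c1@1 c2@4 c3@8, authorship .1..2...3
After op 3 (insert('a')): buffer="baizoaihhqai" (len 12), cursors c1@2 c2@6 c3@11, authorship .11..22...33
After op 4 (insert('c')): buffer="bacizoacihhqaci" (len 15), cursors c1@3 c2@8 c3@14, authorship .111..222...333
After op 5 (move_left): buffer="bacizoacihhqaci" (len 15), cursors c1@2 c2@7 c3@13, authorship .111..222...333
After op 6 (insert('g')): buffer="bagcizoagcihhqagci" (len 18), cursors c1@3 c2@9 c3@16, authorship .1111..2222...3333
After op 7 (delete): buffer="bacizoacihhqaci" (len 15), cursors c1@2 c2@7 c3@13, authorship .111..222...333
Authorship (.=original, N=cursor N): . 1 1 1 . . 2 2 2 . . . 3 3 3
Index 3: author = 1

Answer: cursor 1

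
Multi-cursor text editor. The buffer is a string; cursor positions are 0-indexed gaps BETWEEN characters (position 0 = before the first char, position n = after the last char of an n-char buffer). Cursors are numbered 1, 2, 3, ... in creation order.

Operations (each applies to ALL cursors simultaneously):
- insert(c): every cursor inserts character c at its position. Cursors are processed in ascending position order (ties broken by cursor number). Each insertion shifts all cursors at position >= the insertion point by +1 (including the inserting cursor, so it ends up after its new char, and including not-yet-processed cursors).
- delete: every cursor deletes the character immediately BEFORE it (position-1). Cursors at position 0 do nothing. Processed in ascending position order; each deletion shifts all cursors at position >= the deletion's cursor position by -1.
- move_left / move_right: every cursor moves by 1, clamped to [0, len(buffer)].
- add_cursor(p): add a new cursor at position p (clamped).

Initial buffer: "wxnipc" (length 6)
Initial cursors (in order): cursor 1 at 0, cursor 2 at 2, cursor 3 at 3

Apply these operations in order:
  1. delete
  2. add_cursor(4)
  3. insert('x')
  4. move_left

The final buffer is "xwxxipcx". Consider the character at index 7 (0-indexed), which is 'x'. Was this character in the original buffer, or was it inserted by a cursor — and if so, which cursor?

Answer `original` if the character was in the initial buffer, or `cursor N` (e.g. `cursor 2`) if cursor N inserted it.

After op 1 (delete): buffer="wipc" (len 4), cursors c1@0 c2@1 c3@1, authorship ....
After op 2 (add_cursor(4)): buffer="wipc" (len 4), cursors c1@0 c2@1 c3@1 c4@4, authorship ....
After op 3 (insert('x')): buffer="xwxxipcx" (len 8), cursors c1@1 c2@4 c3@4 c4@8, authorship 1.23...4
After op 4 (move_left): buffer="xwxxipcx" (len 8), cursors c1@0 c2@3 c3@3 c4@7, authorship 1.23...4
Authorship (.=original, N=cursor N): 1 . 2 3 . . . 4
Index 7: author = 4

Answer: cursor 4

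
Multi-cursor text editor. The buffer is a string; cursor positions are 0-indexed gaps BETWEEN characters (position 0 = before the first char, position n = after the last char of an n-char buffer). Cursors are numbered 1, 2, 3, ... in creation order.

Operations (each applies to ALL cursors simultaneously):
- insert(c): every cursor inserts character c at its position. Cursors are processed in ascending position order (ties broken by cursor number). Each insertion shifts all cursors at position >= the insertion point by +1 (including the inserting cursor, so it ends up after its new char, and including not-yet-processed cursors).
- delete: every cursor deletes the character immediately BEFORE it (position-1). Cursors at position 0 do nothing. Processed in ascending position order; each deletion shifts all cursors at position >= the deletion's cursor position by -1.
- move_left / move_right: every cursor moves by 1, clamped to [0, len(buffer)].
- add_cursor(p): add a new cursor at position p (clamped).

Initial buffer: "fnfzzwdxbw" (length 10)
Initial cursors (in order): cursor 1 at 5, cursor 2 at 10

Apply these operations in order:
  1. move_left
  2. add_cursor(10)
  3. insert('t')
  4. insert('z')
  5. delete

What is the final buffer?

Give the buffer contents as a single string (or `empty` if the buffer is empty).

Answer: fnfztzwdxbtwt

Derivation:
After op 1 (move_left): buffer="fnfzzwdxbw" (len 10), cursors c1@4 c2@9, authorship ..........
After op 2 (add_cursor(10)): buffer="fnfzzwdxbw" (len 10), cursors c1@4 c2@9 c3@10, authorship ..........
After op 3 (insert('t')): buffer="fnfztzwdxbtwt" (len 13), cursors c1@5 c2@11 c3@13, authorship ....1.....2.3
After op 4 (insert('z')): buffer="fnfztzzwdxbtzwtz" (len 16), cursors c1@6 c2@13 c3@16, authorship ....11.....22.33
After op 5 (delete): buffer="fnfztzwdxbtwt" (len 13), cursors c1@5 c2@11 c3@13, authorship ....1.....2.3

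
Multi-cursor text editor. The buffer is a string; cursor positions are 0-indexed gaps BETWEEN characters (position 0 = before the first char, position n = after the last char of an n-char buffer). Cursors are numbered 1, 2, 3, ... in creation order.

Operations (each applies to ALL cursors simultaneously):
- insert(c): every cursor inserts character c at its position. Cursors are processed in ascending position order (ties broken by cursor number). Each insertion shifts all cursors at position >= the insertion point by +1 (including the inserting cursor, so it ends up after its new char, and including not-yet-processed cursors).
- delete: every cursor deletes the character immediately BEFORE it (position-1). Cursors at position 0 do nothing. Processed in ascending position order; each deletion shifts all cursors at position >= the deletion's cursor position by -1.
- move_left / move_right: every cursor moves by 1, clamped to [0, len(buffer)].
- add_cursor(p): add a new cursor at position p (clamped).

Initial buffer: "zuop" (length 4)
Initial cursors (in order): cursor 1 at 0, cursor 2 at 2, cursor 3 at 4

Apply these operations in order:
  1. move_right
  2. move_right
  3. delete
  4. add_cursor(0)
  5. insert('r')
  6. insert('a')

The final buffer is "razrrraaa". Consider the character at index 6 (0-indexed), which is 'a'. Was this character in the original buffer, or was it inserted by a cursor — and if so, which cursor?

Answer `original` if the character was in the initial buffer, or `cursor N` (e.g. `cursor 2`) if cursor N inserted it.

After op 1 (move_right): buffer="zuop" (len 4), cursors c1@1 c2@3 c3@4, authorship ....
After op 2 (move_right): buffer="zuop" (len 4), cursors c1@2 c2@4 c3@4, authorship ....
After op 3 (delete): buffer="z" (len 1), cursors c1@1 c2@1 c3@1, authorship .
After op 4 (add_cursor(0)): buffer="z" (len 1), cursors c4@0 c1@1 c2@1 c3@1, authorship .
After op 5 (insert('r')): buffer="rzrrr" (len 5), cursors c4@1 c1@5 c2@5 c3@5, authorship 4.123
After op 6 (insert('a')): buffer="razrrraaa" (len 9), cursors c4@2 c1@9 c2@9 c3@9, authorship 44.123123
Authorship (.=original, N=cursor N): 4 4 . 1 2 3 1 2 3
Index 6: author = 1

Answer: cursor 1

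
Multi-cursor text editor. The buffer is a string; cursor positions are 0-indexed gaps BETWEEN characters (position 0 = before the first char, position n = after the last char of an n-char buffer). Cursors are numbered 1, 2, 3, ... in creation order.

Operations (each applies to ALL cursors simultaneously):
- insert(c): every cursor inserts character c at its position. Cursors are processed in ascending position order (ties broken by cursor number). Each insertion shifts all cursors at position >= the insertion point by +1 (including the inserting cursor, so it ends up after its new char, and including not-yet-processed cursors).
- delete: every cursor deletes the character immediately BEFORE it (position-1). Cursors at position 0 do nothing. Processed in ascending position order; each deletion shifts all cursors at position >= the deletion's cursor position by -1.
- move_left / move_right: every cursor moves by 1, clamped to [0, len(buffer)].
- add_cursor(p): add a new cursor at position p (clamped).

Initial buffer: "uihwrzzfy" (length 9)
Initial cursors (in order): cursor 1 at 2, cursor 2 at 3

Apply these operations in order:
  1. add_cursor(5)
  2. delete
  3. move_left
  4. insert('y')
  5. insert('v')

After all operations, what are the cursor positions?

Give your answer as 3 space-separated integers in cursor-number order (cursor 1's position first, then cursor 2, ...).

After op 1 (add_cursor(5)): buffer="uihwrzzfy" (len 9), cursors c1@2 c2@3 c3@5, authorship .........
After op 2 (delete): buffer="uwzzfy" (len 6), cursors c1@1 c2@1 c3@2, authorship ......
After op 3 (move_left): buffer="uwzzfy" (len 6), cursors c1@0 c2@0 c3@1, authorship ......
After op 4 (insert('y')): buffer="yyuywzzfy" (len 9), cursors c1@2 c2@2 c3@4, authorship 12.3.....
After op 5 (insert('v')): buffer="yyvvuyvwzzfy" (len 12), cursors c1@4 c2@4 c3@7, authorship 1212.33.....

Answer: 4 4 7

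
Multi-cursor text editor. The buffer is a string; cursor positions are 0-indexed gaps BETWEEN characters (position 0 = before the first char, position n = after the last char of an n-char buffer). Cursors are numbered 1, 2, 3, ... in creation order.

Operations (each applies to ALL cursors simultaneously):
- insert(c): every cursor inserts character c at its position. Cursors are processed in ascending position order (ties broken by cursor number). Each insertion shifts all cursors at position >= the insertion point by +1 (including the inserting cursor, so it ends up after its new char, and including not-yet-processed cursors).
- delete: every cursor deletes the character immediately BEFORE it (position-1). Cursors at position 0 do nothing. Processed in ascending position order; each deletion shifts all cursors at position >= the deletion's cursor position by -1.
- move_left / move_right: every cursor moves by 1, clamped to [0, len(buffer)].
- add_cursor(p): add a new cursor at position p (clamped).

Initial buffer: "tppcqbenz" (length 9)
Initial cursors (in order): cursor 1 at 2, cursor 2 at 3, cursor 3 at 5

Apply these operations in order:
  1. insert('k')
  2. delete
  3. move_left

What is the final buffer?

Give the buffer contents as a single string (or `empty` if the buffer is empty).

Answer: tppcqbenz

Derivation:
After op 1 (insert('k')): buffer="tpkpkcqkbenz" (len 12), cursors c1@3 c2@5 c3@8, authorship ..1.2..3....
After op 2 (delete): buffer="tppcqbenz" (len 9), cursors c1@2 c2@3 c3@5, authorship .........
After op 3 (move_left): buffer="tppcqbenz" (len 9), cursors c1@1 c2@2 c3@4, authorship .........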